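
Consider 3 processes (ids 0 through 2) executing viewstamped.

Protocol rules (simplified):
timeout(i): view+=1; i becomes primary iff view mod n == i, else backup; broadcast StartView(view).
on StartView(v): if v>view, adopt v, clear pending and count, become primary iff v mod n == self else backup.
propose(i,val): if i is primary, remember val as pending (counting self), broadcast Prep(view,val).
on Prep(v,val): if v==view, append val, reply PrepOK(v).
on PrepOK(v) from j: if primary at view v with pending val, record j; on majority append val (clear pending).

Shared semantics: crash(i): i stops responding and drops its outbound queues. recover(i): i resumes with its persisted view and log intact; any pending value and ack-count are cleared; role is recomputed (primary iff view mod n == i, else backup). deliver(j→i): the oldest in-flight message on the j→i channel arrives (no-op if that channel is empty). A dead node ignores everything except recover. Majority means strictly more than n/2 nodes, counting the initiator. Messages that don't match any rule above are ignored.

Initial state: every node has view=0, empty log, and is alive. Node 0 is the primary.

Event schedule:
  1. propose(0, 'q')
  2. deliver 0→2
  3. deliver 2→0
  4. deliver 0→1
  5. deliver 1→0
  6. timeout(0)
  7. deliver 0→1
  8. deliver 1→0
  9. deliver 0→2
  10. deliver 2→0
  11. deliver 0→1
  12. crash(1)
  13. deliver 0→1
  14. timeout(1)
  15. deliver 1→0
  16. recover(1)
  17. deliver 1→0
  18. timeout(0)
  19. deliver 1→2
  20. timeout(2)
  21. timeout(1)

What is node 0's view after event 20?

1. propose(0,'q'):  nop
2. deliver 0→2:  <2:back v0 q>
3. deliver 2→0:  <0:prim v0 q>
4. deliver 0→1:  <1:back v0 q>
5. deliver 1→0:  nop
6. timeout(0):  <0:back v1 q>
7. deliver 0→1:  <1:prim v1 q>
8. deliver 1→0:  nop
9. deliver 0→2:  <2:back v1 q>
10. deliver 2→0:  nop
11. deliver 0→1:  nop
12. crash(1):  <1:✗prim v1 q>
13. deliver 0→1:  nop
14. timeout(1):  nop
15. deliver 1→0:  nop
16. recover(1):  <1:prim v1 q>
17. deliver 1→0:  nop
18. timeout(0):  <0:back v2 q>
19. deliver 1→2:  nop
20. timeout(2):  <2:prim v2 q>

2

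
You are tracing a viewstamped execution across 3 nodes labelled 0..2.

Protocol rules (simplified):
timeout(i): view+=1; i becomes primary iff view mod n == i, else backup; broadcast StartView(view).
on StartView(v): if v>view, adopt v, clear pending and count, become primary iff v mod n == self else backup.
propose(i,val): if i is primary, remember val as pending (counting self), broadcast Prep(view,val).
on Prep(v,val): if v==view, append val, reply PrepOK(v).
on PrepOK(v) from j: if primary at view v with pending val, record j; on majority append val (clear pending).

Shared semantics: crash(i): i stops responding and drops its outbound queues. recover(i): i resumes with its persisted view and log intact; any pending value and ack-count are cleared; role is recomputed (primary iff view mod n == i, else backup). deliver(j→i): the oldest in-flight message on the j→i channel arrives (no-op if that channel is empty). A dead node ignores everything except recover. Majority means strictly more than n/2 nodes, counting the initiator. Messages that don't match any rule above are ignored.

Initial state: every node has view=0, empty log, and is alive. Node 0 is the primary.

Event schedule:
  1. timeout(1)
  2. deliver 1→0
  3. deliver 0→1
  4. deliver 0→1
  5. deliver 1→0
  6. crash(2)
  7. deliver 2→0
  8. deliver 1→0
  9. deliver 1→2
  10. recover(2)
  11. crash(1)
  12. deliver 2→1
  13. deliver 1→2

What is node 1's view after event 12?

[1] timeout(1) → N1(prim v1 [-])
[2] deliver 1→0 → N0(back v1 [-])
[3] deliver 0→1 → ∅
[4] deliver 0→1 → ∅
[5] deliver 1→0 → ∅
[6] crash(2) → N2(✗back v0 [-])
[7] deliver 2→0 → ∅
[8] deliver 1→0 → ∅
[9] deliver 1→2 → ∅
[10] recover(2) → N2(back v0 [-])
[11] crash(1) → N1(✗prim v1 [-])
[12] deliver 2→1 → ∅

1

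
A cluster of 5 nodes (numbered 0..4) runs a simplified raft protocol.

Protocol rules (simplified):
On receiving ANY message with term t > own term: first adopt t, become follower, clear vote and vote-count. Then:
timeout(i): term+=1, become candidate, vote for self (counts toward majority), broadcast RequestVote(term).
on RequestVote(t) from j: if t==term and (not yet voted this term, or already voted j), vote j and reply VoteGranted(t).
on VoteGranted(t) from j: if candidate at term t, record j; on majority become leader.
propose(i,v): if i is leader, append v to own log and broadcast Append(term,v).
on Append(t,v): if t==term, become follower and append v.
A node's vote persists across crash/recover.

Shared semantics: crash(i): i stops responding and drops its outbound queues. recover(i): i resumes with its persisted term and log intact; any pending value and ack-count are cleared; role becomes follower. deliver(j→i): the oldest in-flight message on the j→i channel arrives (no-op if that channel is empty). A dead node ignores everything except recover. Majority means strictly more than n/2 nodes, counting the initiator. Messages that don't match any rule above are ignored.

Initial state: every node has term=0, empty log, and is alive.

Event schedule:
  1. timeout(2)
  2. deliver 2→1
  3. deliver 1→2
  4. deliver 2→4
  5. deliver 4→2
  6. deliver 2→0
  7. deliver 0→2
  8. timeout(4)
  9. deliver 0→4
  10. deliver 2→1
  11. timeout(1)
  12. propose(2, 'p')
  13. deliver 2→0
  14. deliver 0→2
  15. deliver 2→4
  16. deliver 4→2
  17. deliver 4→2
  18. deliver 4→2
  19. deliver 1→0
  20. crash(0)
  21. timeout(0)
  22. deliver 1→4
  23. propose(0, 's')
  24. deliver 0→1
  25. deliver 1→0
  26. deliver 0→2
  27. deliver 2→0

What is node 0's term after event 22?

2

e1 timeout(2): 2[cand,t=1,-]
e2 deliver 2→1: 1[foll,t=1,-]
e3 deliver 1→2: ·
e4 deliver 2→4: 4[foll,t=1,-]
e5 deliver 4→2: 2[lead,t=1,-]
e6 deliver 2→0: 0[foll,t=1,-]
e7 deliver 0→2: ·
e8 timeout(4): 4[cand,t=2,-]
e9 deliver 0→4: ·
e10 deliver 2→1: ·
e11 timeout(1): 1[cand,t=2,-]
e12 propose(2,'p'): 2[lead,t=1,p]
e13 deliver 2→0: 0[foll,t=1,p]
e14 deliver 0→2: ·
e15 deliver 2→4: ·
e16 deliver 4→2: 2[foll,t=2,p]
e17 deliver 4→2: ·
e18 deliver 4→2: ·
e19 deliver 1→0: 0[foll,t=2,p]
e20 crash(0): 0[✗foll,t=2,p]
e21 timeout(0): ·
e22 deliver 1→4: ·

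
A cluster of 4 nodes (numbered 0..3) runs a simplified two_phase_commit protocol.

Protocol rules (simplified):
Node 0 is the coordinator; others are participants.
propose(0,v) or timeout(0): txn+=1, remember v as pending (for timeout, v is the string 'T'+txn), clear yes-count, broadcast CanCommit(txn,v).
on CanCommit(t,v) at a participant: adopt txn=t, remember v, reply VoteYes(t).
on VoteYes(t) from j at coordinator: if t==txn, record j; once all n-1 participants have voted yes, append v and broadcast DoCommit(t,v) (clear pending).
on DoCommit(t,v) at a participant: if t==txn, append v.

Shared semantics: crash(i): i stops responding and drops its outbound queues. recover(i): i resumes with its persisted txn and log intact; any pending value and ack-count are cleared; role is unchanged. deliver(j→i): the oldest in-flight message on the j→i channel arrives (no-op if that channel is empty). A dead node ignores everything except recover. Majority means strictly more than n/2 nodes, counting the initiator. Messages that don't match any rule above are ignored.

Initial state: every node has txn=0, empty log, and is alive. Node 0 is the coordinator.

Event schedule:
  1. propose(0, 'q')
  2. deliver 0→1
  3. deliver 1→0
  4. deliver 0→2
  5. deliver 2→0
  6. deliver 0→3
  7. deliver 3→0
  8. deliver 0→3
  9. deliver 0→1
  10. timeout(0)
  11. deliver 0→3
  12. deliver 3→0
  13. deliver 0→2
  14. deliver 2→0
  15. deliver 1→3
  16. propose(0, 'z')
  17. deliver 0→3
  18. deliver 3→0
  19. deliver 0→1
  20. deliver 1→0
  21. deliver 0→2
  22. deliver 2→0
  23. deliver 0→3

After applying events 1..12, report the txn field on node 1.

1

e1 propose(0,'q'): 0[coor,t=1,-]
e2 deliver 0→1: 1[part,t=1,-]
e3 deliver 1→0: ·
e4 deliver 0→2: 2[part,t=1,-]
e5 deliver 2→0: ·
e6 deliver 0→3: 3[part,t=1,-]
e7 deliver 3→0: 0[coor,t=1,q]
e8 deliver 0→3: 3[part,t=1,q]
e9 deliver 0→1: 1[part,t=1,q]
e10 timeout(0): 0[coor,t=2,q]
e11 deliver 0→3: 3[part,t=2,q]
e12 deliver 3→0: ·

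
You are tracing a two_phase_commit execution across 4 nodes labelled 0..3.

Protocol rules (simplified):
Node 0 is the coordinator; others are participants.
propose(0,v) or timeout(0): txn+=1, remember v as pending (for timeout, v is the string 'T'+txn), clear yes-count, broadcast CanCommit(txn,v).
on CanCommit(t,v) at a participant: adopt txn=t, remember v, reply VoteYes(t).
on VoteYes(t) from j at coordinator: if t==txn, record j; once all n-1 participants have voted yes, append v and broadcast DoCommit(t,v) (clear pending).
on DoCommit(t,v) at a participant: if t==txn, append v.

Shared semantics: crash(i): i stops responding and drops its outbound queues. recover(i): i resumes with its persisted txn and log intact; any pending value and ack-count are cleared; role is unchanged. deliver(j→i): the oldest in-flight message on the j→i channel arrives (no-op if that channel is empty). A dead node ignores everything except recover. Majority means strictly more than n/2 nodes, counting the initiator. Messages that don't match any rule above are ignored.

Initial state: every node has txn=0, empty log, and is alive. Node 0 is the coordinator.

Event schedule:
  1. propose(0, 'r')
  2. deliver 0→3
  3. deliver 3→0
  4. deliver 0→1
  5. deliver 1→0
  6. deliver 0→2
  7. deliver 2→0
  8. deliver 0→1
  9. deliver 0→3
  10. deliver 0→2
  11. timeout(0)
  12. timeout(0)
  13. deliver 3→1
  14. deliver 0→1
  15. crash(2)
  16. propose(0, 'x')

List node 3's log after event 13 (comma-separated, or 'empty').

r

step 1 propose(0,'r'): 0={coor,t=1,log=-}
step 2 deliver 0→3: 3={part,t=1,log=-}
step 3 deliver 3→0: —
step 4 deliver 0→1: 1={part,t=1,log=-}
step 5 deliver 1→0: —
step 6 deliver 0→2: 2={part,t=1,log=-}
step 7 deliver 2→0: 0={coor,t=1,log=r}
step 8 deliver 0→1: 1={part,t=1,log=r}
step 9 deliver 0→3: 3={part,t=1,log=r}
step 10 deliver 0→2: 2={part,t=1,log=r}
step 11 timeout(0): 0={coor,t=2,log=r}
step 12 timeout(0): 0={coor,t=3,log=r}
step 13 deliver 3→1: —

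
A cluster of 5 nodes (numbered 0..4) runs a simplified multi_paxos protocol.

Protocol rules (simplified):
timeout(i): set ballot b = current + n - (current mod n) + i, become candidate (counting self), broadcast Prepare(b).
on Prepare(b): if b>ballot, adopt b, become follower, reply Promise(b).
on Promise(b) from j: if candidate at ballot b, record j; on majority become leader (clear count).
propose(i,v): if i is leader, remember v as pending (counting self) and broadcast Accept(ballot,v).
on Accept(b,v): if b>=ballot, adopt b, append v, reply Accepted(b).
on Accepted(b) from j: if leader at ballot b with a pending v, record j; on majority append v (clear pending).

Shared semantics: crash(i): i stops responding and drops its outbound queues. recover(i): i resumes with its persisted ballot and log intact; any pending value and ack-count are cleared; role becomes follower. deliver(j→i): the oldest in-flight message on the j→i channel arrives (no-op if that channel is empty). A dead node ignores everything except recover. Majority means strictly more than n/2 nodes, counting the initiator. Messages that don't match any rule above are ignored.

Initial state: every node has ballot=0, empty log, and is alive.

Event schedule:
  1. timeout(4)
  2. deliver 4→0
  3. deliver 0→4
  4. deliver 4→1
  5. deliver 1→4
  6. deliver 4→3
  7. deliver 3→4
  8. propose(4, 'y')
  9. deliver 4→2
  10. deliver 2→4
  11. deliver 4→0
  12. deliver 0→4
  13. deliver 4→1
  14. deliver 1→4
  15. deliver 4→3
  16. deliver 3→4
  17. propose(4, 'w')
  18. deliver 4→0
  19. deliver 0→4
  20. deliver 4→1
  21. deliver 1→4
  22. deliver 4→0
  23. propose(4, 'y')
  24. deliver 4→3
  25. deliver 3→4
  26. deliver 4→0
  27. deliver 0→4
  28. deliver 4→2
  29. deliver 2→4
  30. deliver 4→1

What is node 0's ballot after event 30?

9

after 1 — timeout(4): n4:cand/b9/[-]
after 2 — deliver 4→0: n0:foll/b9/[-]
after 3 — deliver 0→4: ·
after 4 — deliver 4→1: n1:foll/b9/[-]
after 5 — deliver 1→4: n4:lead/b9/[-]
after 6 — deliver 4→3: n3:foll/b9/[-]
after 7 — deliver 3→4: ·
after 8 — propose(4,'y'): ·
after 9 — deliver 4→2: n2:foll/b9/[-]
after 10 — deliver 2→4: ·
after 11 — deliver 4→0: n0:foll/b9/[y]
after 12 — deliver 0→4: ·
after 13 — deliver 4→1: n1:foll/b9/[y]
after 14 — deliver 1→4: n4:lead/b9/[y]
after 15 — deliver 4→3: n3:foll/b9/[y]
after 16 — deliver 3→4: ·
after 17 — propose(4,'w'): ·
after 18 — deliver 4→0: n0:foll/b9/[y,w]
after 19 — deliver 0→4: ·
after 20 — deliver 4→1: n1:foll/b9/[y,w]
after 21 — deliver 1→4: n4:lead/b9/[y,w]
after 22 — deliver 4→0: ·
after 23 — propose(4,'y'): ·
after 24 — deliver 4→3: n3:foll/b9/[y,w]
after 25 — deliver 3→4: ·
after 26 — deliver 4→0: n0:foll/b9/[y,w,y]
after 27 — deliver 0→4: n4:lead/b9/[y,w,y]
after 28 — deliver 4→2: n2:foll/b9/[y]
after 29 — deliver 2→4: ·
after 30 — deliver 4→1: n1:foll/b9/[y,w,y]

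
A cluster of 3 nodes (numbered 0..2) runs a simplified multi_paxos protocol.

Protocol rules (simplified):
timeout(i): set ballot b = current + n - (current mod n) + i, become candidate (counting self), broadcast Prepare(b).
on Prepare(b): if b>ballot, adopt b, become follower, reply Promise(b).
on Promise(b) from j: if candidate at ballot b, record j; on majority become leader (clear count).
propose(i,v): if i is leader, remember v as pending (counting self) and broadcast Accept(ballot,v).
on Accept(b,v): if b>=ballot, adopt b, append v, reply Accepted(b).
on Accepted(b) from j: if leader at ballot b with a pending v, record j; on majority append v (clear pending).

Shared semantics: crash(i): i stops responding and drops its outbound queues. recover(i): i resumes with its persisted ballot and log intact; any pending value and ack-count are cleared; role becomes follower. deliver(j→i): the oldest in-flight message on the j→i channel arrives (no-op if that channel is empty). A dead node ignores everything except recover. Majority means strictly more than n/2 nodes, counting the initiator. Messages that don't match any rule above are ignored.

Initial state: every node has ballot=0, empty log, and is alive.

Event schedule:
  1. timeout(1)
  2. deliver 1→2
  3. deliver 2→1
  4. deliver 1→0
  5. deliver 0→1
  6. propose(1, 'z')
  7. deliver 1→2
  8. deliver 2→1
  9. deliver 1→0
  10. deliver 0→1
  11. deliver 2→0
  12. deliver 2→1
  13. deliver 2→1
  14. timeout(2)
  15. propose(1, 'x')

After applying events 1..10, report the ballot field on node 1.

4

[1] timeout(1) → N1(cand b4 [-])
[2] deliver 1→2 → N2(foll b4 [-])
[3] deliver 2→1 → N1(lead b4 [-])
[4] deliver 1→0 → N0(foll b4 [-])
[5] deliver 0→1 → ∅
[6] propose(1,'z') → ∅
[7] deliver 1→2 → N2(foll b4 [z])
[8] deliver 2→1 → N1(lead b4 [z])
[9] deliver 1→0 → N0(foll b4 [z])
[10] deliver 0→1 → ∅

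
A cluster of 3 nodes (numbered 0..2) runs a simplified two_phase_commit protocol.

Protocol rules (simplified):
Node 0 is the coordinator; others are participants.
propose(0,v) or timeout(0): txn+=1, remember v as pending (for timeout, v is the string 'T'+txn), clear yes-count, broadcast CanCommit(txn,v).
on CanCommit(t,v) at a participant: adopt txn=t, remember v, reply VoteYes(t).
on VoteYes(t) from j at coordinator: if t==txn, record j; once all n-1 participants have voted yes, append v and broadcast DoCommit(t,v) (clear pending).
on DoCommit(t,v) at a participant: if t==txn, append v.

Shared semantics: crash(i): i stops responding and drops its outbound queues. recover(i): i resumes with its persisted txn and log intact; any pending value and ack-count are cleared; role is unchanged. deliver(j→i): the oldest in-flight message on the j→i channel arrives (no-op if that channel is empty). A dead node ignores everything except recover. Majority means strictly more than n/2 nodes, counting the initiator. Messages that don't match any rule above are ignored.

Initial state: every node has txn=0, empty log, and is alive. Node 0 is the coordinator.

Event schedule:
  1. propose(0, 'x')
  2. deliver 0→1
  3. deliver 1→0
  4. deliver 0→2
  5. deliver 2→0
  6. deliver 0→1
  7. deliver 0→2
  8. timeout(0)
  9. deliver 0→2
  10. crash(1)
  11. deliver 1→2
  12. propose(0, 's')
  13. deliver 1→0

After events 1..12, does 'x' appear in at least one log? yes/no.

after 1 — propose(0,'x'): n0:coor/t1/[-]
after 2 — deliver 0→1: n1:part/t1/[-]
after 3 — deliver 1→0: ·
after 4 — deliver 0→2: n2:part/t1/[-]
after 5 — deliver 2→0: n0:coor/t1/[x]
after 6 — deliver 0→1: n1:part/t1/[x]
after 7 — deliver 0→2: n2:part/t1/[x]
after 8 — timeout(0): n0:coor/t2/[x]
after 9 — deliver 0→2: n2:part/t2/[x]
after 10 — crash(1): n1:✗part/t1/[x]
after 11 — deliver 1→2: ·
after 12 — propose(0,'s'): n0:coor/t3/[x]

yes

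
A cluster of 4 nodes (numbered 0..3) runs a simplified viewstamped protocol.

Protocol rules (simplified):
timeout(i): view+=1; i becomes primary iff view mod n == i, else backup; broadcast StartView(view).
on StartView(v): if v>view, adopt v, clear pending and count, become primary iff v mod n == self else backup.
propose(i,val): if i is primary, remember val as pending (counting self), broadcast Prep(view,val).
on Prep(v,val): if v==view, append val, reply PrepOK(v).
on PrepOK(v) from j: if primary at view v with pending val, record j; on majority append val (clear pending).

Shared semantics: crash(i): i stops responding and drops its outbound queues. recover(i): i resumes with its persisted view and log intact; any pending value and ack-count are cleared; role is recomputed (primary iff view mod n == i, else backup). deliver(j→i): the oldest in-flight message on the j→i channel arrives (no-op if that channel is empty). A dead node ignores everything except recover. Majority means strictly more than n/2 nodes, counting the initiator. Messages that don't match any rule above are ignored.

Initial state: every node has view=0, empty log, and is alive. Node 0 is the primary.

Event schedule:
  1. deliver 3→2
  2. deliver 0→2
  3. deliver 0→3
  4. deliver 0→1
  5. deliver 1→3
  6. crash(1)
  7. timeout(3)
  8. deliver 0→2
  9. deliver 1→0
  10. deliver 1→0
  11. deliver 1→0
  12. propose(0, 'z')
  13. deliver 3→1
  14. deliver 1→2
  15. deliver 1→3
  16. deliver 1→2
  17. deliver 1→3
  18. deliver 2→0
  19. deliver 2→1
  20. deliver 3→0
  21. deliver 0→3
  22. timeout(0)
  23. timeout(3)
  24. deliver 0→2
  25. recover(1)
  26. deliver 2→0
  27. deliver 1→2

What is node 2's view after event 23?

e1 deliver 3→2: ·
e2 deliver 0→2: ·
e3 deliver 0→3: ·
e4 deliver 0→1: ·
e5 deliver 1→3: ·
e6 crash(1): 1[✗back,v=0,-]
e7 timeout(3): 3[back,v=1,-]
e8 deliver 0→2: ·
e9 deliver 1→0: ·
e10 deliver 1→0: ·
e11 deliver 1→0: ·
e12 propose(0,'z'): ·
e13 deliver 3→1: ·
e14 deliver 1→2: ·
e15 deliver 1→3: ·
e16 deliver 1→2: ·
e17 deliver 1→3: ·
e18 deliver 2→0: ·
e19 deliver 2→1: ·
e20 deliver 3→0: 0[back,v=1,-]
e21 deliver 0→3: ·
e22 timeout(0): 0[back,v=2,-]
e23 timeout(3): 3[back,v=2,-]

0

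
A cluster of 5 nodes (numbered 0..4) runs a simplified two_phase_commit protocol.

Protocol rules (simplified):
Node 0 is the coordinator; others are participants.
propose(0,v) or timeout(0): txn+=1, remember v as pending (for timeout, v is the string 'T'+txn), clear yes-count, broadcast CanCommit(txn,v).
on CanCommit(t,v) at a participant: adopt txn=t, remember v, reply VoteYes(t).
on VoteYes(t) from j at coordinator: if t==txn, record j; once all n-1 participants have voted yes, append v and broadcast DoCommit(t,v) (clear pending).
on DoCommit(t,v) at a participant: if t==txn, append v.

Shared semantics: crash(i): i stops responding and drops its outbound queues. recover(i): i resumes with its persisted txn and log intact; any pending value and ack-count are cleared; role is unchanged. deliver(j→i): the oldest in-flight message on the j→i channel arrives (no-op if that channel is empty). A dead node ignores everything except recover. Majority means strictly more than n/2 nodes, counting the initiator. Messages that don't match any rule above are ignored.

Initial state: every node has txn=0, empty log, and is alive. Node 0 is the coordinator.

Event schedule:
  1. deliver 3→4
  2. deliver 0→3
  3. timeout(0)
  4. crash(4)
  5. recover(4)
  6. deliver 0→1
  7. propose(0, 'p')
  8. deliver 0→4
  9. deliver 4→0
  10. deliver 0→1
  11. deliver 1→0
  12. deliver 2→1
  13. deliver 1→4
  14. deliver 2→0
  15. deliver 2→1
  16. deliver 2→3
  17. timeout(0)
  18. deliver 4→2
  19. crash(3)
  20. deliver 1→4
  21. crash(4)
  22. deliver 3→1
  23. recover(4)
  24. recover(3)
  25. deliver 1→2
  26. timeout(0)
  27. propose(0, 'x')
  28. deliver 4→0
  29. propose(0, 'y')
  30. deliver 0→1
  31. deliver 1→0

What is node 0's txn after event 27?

5

after 1 — deliver 3→4: ·
after 2 — deliver 0→3: ·
after 3 — timeout(0): n0:coor/t1/[-]
after 4 — crash(4): n4:✗part/t0/[-]
after 5 — recover(4): n4:part/t0/[-]
after 6 — deliver 0→1: n1:part/t1/[-]
after 7 — propose(0,'p'): n0:coor/t2/[-]
after 8 — deliver 0→4: n4:part/t1/[-]
after 9 — deliver 4→0: ·
after 10 — deliver 0→1: n1:part/t2/[-]
after 11 — deliver 1→0: ·
after 12 — deliver 2→1: ·
after 13 — deliver 1→4: ·
after 14 — deliver 2→0: ·
after 15 — deliver 2→1: ·
after 16 — deliver 2→3: ·
after 17 — timeout(0): n0:coor/t3/[-]
after 18 — deliver 4→2: ·
after 19 — crash(3): n3:✗part/t0/[-]
after 20 — deliver 1→4: ·
after 21 — crash(4): n4:✗part/t1/[-]
after 22 — deliver 3→1: ·
after 23 — recover(4): n4:part/t1/[-]
after 24 — recover(3): n3:part/t0/[-]
after 25 — deliver 1→2: ·
after 26 — timeout(0): n0:coor/t4/[-]
after 27 — propose(0,'x'): n0:coor/t5/[-]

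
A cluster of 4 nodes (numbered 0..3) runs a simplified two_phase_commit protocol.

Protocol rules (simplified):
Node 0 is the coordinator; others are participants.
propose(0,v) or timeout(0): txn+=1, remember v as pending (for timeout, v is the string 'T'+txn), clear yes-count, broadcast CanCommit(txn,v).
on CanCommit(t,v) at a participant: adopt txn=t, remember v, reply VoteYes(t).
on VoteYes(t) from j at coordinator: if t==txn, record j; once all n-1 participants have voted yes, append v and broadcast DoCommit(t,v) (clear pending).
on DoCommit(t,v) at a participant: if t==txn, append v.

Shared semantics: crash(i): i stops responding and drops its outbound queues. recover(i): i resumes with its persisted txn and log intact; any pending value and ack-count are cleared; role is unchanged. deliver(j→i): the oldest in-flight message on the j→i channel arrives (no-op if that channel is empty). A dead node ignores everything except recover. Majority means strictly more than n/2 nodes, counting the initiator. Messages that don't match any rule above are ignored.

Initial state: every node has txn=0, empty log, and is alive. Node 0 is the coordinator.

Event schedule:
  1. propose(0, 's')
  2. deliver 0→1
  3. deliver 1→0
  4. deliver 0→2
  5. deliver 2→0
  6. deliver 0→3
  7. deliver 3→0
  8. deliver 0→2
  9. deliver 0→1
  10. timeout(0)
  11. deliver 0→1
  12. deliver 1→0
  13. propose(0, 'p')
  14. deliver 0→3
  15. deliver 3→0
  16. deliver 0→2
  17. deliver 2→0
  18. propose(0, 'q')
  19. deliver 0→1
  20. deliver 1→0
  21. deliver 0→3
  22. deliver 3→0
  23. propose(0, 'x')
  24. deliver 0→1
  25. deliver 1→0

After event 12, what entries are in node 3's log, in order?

empty

step 1 propose(0,'s'): 0={coor,t=1,log=-}
step 2 deliver 0→1: 1={part,t=1,log=-}
step 3 deliver 1→0: —
step 4 deliver 0→2: 2={part,t=1,log=-}
step 5 deliver 2→0: —
step 6 deliver 0→3: 3={part,t=1,log=-}
step 7 deliver 3→0: 0={coor,t=1,log=s}
step 8 deliver 0→2: 2={part,t=1,log=s}
step 9 deliver 0→1: 1={part,t=1,log=s}
step 10 timeout(0): 0={coor,t=2,log=s}
step 11 deliver 0→1: 1={part,t=2,log=s}
step 12 deliver 1→0: —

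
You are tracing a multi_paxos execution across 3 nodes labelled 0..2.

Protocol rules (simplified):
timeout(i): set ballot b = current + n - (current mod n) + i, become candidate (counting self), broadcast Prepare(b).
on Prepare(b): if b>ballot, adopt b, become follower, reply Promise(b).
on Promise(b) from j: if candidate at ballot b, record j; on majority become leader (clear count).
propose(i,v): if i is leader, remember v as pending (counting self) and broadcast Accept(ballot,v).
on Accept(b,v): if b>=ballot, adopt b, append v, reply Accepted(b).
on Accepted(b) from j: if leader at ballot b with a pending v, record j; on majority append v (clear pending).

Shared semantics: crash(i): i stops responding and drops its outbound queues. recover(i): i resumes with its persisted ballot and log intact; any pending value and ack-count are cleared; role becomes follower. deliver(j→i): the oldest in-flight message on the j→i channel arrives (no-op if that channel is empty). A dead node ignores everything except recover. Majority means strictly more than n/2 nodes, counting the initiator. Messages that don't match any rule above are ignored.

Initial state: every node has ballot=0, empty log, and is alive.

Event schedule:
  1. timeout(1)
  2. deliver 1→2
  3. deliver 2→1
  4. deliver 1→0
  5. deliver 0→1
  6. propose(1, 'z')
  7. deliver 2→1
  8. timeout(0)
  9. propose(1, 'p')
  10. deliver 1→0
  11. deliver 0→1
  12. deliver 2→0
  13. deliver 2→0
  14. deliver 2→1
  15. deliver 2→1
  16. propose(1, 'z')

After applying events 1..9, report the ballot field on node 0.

6

1. timeout(1):  <1:cand b4 ->
2. deliver 1→2:  <2:foll b4 ->
3. deliver 2→1:  <1:lead b4 ->
4. deliver 1→0:  <0:foll b4 ->
5. deliver 0→1:  nop
6. propose(1,'z'):  nop
7. deliver 2→1:  nop
8. timeout(0):  <0:cand b6 ->
9. propose(1,'p'):  nop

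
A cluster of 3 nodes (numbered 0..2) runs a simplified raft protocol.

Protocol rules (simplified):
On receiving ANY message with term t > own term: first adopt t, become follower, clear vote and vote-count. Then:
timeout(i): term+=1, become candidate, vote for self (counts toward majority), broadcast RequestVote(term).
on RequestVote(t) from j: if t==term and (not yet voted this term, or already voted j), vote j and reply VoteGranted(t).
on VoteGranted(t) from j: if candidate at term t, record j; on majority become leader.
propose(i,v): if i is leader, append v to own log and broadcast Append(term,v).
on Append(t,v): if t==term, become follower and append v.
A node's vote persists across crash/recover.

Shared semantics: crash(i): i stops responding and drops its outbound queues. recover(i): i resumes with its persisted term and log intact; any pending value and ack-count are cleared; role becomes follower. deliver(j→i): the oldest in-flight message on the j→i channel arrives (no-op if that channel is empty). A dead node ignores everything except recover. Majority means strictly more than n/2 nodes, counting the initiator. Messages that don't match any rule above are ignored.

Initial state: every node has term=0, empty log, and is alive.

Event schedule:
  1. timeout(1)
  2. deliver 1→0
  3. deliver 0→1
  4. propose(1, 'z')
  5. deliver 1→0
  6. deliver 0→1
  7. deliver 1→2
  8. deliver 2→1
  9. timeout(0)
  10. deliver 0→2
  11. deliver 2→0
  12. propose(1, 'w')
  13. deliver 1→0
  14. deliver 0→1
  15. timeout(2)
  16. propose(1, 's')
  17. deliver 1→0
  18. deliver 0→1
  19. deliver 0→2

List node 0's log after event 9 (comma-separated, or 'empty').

z

after 1 — timeout(1): n1:cand/t1/[-]
after 2 — deliver 1→0: n0:foll/t1/[-]
after 3 — deliver 0→1: n1:lead/t1/[-]
after 4 — propose(1,'z'): n1:lead/t1/[z]
after 5 — deliver 1→0: n0:foll/t1/[z]
after 6 — deliver 0→1: ·
after 7 — deliver 1→2: n2:foll/t1/[-]
after 8 — deliver 2→1: ·
after 9 — timeout(0): n0:cand/t2/[z]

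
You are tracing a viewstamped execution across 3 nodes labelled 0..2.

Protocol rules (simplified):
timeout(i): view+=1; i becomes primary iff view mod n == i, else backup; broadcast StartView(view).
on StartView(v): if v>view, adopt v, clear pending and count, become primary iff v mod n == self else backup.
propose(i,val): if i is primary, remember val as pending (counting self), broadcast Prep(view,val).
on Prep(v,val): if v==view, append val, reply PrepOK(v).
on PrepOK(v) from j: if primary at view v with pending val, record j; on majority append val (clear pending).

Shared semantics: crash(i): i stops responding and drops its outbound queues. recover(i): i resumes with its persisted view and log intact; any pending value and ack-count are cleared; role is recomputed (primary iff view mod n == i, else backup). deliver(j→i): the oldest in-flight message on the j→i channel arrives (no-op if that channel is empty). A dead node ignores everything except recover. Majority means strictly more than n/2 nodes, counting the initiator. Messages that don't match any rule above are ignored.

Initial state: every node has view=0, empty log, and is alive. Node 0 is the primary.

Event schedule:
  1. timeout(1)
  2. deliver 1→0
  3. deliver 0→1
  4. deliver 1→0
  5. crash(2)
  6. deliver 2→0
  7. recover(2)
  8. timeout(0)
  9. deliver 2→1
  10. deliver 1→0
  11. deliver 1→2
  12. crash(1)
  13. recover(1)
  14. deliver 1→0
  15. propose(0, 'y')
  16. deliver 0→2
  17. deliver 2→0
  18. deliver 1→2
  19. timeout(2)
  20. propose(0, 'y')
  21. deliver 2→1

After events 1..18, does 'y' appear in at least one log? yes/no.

no

[1] timeout(1) → N1(prim v1 [-])
[2] deliver 1→0 → N0(back v1 [-])
[3] deliver 0→1 → ∅
[4] deliver 1→0 → ∅
[5] crash(2) → N2(✗back v0 [-])
[6] deliver 2→0 → ∅
[7] recover(2) → N2(back v0 [-])
[8] timeout(0) → N0(back v2 [-])
[9] deliver 2→1 → ∅
[10] deliver 1→0 → ∅
[11] deliver 1→2 → N2(back v1 [-])
[12] crash(1) → N1(✗prim v1 [-])
[13] recover(1) → N1(prim v1 [-])
[14] deliver 1→0 → ∅
[15] propose(0,'y') → ∅
[16] deliver 0→2 → N2(prim v2 [-])
[17] deliver 2→0 → ∅
[18] deliver 1→2 → ∅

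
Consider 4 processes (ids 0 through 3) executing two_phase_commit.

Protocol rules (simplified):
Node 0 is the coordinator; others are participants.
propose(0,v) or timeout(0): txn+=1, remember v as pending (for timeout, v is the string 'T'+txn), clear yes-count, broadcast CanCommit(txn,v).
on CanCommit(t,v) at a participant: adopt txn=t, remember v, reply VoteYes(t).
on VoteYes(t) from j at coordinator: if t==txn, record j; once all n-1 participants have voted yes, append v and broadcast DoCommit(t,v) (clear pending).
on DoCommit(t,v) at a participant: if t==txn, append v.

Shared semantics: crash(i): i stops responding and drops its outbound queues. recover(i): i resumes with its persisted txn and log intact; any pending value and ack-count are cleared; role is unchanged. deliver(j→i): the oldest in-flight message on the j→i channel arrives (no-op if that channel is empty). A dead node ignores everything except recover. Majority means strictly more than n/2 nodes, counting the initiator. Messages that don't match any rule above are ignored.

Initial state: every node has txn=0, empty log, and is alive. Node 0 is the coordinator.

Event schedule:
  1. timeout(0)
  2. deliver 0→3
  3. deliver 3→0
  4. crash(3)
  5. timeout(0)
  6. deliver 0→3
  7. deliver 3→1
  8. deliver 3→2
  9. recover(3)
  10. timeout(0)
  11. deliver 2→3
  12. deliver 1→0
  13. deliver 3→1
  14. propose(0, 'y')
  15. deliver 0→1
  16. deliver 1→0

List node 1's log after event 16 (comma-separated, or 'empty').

empty

1. timeout(0):  <0:coor t1 ->
2. deliver 0→3:  <3:part t1 ->
3. deliver 3→0:  nop
4. crash(3):  <3:✗part t1 ->
5. timeout(0):  <0:coor t2 ->
6. deliver 0→3:  nop
7. deliver 3→1:  nop
8. deliver 3→2:  nop
9. recover(3):  <3:part t1 ->
10. timeout(0):  <0:coor t3 ->
11. deliver 2→3:  nop
12. deliver 1→0:  nop
13. deliver 3→1:  nop
14. propose(0,'y'):  <0:coor t4 ->
15. deliver 0→1:  <1:part t1 ->
16. deliver 1→0:  nop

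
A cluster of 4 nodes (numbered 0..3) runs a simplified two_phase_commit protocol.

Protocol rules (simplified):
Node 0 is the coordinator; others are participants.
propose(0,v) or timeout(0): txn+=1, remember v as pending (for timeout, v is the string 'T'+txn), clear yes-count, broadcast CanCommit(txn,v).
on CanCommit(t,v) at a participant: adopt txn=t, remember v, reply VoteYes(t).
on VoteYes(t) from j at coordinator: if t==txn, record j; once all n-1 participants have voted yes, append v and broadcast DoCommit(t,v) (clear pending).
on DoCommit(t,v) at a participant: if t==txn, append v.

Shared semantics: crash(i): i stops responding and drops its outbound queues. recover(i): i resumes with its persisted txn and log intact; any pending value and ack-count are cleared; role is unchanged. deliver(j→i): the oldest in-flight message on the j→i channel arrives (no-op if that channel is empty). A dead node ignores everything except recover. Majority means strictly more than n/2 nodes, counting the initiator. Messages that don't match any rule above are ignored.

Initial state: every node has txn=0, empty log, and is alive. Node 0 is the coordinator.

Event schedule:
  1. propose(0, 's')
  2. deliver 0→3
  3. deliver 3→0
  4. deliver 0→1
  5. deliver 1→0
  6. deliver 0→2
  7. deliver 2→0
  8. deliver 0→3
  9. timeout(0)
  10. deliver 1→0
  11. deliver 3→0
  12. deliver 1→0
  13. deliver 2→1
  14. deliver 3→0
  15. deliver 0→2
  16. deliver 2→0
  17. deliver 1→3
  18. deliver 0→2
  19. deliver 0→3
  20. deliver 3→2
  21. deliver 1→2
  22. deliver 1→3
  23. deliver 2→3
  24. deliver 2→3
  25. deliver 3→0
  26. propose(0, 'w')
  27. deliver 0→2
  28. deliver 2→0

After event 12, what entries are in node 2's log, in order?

empty

after 1 — propose(0,'s'): n0:coor/t1/[-]
after 2 — deliver 0→3: n3:part/t1/[-]
after 3 — deliver 3→0: ·
after 4 — deliver 0→1: n1:part/t1/[-]
after 5 — deliver 1→0: ·
after 6 — deliver 0→2: n2:part/t1/[-]
after 7 — deliver 2→0: n0:coor/t1/[s]
after 8 — deliver 0→3: n3:part/t1/[s]
after 9 — timeout(0): n0:coor/t2/[s]
after 10 — deliver 1→0: ·
after 11 — deliver 3→0: ·
after 12 — deliver 1→0: ·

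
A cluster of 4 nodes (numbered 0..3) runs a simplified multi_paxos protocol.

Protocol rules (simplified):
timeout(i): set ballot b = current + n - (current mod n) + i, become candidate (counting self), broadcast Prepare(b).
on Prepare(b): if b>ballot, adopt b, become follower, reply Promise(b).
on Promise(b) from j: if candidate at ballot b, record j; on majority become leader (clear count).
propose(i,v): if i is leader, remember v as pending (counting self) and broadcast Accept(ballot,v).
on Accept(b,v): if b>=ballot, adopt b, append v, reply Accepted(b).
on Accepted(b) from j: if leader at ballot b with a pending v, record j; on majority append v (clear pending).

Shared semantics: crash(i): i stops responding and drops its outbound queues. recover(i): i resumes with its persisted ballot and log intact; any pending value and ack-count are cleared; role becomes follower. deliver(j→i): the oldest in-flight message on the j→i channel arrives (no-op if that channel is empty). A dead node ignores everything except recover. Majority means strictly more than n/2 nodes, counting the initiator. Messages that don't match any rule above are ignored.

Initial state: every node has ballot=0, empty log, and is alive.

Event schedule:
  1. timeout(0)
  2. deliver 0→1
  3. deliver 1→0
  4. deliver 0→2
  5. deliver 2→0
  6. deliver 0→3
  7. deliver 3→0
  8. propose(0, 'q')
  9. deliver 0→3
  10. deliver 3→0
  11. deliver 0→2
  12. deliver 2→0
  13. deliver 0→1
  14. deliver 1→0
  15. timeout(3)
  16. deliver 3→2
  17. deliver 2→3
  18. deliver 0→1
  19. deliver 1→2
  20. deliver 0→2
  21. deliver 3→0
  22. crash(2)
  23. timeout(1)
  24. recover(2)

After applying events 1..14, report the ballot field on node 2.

4

[1] timeout(0) → N0(cand b4 [-])
[2] deliver 0→1 → N1(foll b4 [-])
[3] deliver 1→0 → ∅
[4] deliver 0→2 → N2(foll b4 [-])
[5] deliver 2→0 → N0(lead b4 [-])
[6] deliver 0→3 → N3(foll b4 [-])
[7] deliver 3→0 → ∅
[8] propose(0,'q') → ∅
[9] deliver 0→3 → N3(foll b4 [q])
[10] deliver 3→0 → ∅
[11] deliver 0→2 → N2(foll b4 [q])
[12] deliver 2→0 → N0(lead b4 [q])
[13] deliver 0→1 → N1(foll b4 [q])
[14] deliver 1→0 → ∅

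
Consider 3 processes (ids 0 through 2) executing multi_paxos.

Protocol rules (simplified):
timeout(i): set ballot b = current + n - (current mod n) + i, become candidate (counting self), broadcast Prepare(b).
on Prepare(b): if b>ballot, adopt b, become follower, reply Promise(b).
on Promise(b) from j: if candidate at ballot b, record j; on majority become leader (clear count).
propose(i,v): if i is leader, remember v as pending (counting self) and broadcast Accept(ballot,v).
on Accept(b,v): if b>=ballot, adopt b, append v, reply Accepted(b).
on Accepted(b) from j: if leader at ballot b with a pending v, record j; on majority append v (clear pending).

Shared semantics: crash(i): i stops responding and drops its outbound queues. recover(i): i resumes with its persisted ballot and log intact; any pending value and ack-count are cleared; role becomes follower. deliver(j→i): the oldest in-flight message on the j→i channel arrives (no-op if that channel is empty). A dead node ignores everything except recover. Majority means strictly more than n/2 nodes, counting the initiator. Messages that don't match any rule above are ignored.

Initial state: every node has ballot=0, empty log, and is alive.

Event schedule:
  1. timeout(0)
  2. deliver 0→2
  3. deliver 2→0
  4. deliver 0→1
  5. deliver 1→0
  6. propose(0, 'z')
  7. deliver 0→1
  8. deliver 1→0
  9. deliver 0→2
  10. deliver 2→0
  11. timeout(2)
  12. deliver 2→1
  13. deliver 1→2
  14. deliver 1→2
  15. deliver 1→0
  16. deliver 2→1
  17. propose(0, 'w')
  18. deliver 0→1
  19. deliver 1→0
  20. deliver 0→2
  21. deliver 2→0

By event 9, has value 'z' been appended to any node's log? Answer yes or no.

yes

e1 timeout(0): 0[cand,b=3,-]
e2 deliver 0→2: 2[foll,b=3,-]
e3 deliver 2→0: 0[lead,b=3,-]
e4 deliver 0→1: 1[foll,b=3,-]
e5 deliver 1→0: ·
e6 propose(0,'z'): ·
e7 deliver 0→1: 1[foll,b=3,z]
e8 deliver 1→0: 0[lead,b=3,z]
e9 deliver 0→2: 2[foll,b=3,z]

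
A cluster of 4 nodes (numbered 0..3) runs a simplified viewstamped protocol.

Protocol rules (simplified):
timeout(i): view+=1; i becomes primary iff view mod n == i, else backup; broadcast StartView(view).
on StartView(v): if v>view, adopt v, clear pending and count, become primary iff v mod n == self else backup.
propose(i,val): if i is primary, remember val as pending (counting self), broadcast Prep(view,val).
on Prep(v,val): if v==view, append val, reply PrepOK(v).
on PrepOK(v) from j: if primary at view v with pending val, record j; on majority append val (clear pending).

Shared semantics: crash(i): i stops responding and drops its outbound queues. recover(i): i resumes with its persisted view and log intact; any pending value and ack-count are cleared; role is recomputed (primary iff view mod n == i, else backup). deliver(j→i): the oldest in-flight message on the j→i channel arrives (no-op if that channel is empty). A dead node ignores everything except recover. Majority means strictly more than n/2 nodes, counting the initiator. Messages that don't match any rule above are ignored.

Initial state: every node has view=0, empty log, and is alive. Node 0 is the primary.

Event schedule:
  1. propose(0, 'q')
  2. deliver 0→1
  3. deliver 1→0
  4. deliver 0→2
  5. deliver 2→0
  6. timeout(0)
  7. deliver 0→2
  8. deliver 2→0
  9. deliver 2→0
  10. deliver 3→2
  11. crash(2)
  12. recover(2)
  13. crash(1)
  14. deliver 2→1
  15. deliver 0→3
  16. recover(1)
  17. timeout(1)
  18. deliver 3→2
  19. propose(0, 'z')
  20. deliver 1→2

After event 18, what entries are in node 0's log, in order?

step 1 propose(0,'q'): —
step 2 deliver 0→1: 1={back,v=0,log=q}
step 3 deliver 1→0: —
step 4 deliver 0→2: 2={back,v=0,log=q}
step 5 deliver 2→0: 0={prim,v=0,log=q}
step 6 timeout(0): 0={back,v=1,log=q}
step 7 deliver 0→2: 2={back,v=1,log=q}
step 8 deliver 2→0: —
step 9 deliver 2→0: —
step 10 deliver 3→2: —
step 11 crash(2): 2={✗back,v=1,log=q}
step 12 recover(2): 2={back,v=1,log=q}
step 13 crash(1): 1={✗back,v=0,log=q}
step 14 deliver 2→1: —
step 15 deliver 0→3: 3={back,v=0,log=q}
step 16 recover(1): 1={back,v=0,log=q}
step 17 timeout(1): 1={prim,v=1,log=q}
step 18 deliver 3→2: —

q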